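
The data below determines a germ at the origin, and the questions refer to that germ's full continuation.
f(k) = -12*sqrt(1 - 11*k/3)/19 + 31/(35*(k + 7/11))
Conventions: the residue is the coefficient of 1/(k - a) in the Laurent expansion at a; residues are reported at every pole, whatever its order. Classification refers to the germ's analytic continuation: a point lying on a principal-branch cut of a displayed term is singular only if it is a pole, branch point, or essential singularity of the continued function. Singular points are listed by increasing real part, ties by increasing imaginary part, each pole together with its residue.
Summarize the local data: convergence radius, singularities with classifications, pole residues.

Radius of convergence at 0: 3/11.
At -7/11: a pole of order 1; residue 31/35.
At 3/11: an algebraic (square-root) branch point.

Denominator factor (k + 7/11): pole of order 1 at -7/11, modulus 7/11.
Branch term (-12/19)*sqrt(1 - k/(3/11)): its argument vanishes at k = 3/11, a square-root branch point, modulus 3/11.
The radius of convergence is the smallest modulus among the singular points: 3/11.
The branch term is analytic at -7/11 and contributes nothing to the residue; only the rational part matters.
At the order-1 pole -7/11 set g(k) = (k - (-7/11))*(rational part) = 31/35.
Simple pole: residue = g(a) at a = -7/11, which is 31/35.
List the singular points by increasing real part (a conjugate pair: the negative imaginary part first).


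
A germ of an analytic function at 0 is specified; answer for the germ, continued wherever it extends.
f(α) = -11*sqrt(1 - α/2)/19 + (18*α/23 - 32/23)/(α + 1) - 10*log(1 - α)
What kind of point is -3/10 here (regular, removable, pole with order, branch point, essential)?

The point is a regular point.

Denominator factors: α + 1 = 7/10 at α = -3/10 — none vanishes.
Branch term log(1 - α/(1)): argument at -3/10 is 13/10, nonzero, so -3/10 is not its branch point (a point on a principal cut is still regular for the continued germ).
Branch term sqrt(1 - α/(2)): argument at -3/10 is 23/20, nonzero, so -3/10 is not its branch point (a point on a principal cut is still regular for the continued germ).
So the germ continues analytically to -3/10.


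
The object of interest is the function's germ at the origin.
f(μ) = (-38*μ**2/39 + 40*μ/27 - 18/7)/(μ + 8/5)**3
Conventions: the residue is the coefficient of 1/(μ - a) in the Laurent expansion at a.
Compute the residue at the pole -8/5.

At the order-3 pole -8/5 set g(μ) = (μ - (-8/5))^3*f(μ) = -38*μ**2/39 + 40*μ/27 - 18/7.
Order-3 pole: residue = g''(a)/2; g''(-8/5) = -76/39, so the residue is -38/39.

The residue is -38/39.


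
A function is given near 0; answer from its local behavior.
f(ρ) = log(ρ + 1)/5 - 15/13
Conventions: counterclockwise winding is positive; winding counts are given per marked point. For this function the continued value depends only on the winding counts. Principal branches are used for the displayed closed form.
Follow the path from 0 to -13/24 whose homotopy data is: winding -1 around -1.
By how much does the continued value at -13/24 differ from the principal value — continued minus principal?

The rational part is single-valued and drops out of the difference; each branch term changes only by its own monodromy.
(1/5)*log(1 - ρ/(-1)): each positive loop around -1 adds 2*pi*i to the log, so winding -1 contributes (1/5)*(-1)*2*pi*i = -(2/5)*pi*i.
Summing the contributions at ρ = -13/24 gives -(2/5)*pi*i.

Continued minus principal equals -(2/5)*pi*i.


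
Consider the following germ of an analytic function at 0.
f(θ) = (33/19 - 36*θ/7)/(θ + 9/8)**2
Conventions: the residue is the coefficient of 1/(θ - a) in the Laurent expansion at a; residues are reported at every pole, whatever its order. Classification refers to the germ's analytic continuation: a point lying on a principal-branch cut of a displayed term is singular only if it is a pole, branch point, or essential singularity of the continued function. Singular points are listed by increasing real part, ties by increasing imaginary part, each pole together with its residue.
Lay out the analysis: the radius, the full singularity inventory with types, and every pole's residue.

Radius of convergence at 0: 9/8.
At -9/8: a pole of order 2; residue -36/7.

Denominator factor (θ + 9/8)^2: pole of order 2 at -9/8, modulus 9/8.
The radius of convergence is the smallest modulus among the singular points: 9/8.
At the order-2 pole -9/8 set g(θ) = (θ - (-9/8))^2*f(θ) = 33/19 - 36*θ/7.
Order-2 pole: residue = g'(a); g'(-9/8) = -36/7, so the residue is -36/7.


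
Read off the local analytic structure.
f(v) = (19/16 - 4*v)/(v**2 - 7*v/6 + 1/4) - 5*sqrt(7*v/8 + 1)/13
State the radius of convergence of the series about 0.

The radius of convergence is 7/12 - (1/12)*sqrt(13).

Denominator factor (v**2 - 7*v/6 + 1/4): discriminant 13/36, real irrational roots 7/12 + (1/12)*sqrt(13) and 7/12 - (1/12)*sqrt(13); poles of order 1, moduli 7/12 + (1/12)*sqrt(13) and 7/12 - (1/12)*sqrt(13).
Branch term (-5/13)*sqrt(1 - v/(-8/7)): its argument vanishes at v = -8/7, a square-root branch point, modulus 8/7.
The radius of convergence is the smallest modulus among the singular points: 7/12 - (1/12)*sqrt(13).


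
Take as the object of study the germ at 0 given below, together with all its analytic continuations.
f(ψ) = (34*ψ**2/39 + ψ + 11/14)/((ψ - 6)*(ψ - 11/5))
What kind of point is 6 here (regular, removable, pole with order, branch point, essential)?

The denominator factor ψ - 6 vanishes at 6 and appears to the power 1; the numerator there equals 6947/182, nonzero, and no other factor vanishes.
Hence a pole whose order is the multiplicity, 1.

The point is a pole of order 1.


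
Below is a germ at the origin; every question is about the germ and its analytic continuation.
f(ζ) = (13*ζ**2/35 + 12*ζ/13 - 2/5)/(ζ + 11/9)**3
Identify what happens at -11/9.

The point is a pole of order 3.

The denominator factor ζ + 11/9 vanishes at -11/9 and appears to the power 3; the numerator there equals -35873/36855, nonzero, and no other factor vanishes.
Hence a pole whose order is the multiplicity, 3.


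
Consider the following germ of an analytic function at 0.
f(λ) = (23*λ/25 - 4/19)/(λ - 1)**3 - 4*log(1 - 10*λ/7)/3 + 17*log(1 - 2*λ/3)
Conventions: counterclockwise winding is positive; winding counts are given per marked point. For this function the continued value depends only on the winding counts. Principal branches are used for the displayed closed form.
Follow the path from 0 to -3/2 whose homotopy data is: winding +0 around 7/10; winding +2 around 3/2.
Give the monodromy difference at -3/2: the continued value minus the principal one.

Continued minus principal equals (68)*pi*i.

The rational part is single-valued and drops out of the difference; each branch term changes only by its own monodromy.
(-4/3)*log(1 - λ/(7/10)): winding 0 around 7/10, so this term returns to its principal value, contribution 0.
(17)*log(1 - λ/(3/2)): each positive loop around 3/2 adds 2*pi*i to the log, so winding +2 contributes (17)*(2)*2*pi*i = (68)*pi*i.
Summing the contributions at λ = -3/2 gives (68)*pi*i.


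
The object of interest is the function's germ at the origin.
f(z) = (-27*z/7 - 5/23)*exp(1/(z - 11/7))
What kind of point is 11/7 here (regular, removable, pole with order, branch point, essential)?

The exponent 1/(z - (11/7)) has a pole at 11/7, so exp(1/(z - (11/7))) takes every nonzero value near it: an essential singularity (not a pole of any order).

The point is an essential singularity.


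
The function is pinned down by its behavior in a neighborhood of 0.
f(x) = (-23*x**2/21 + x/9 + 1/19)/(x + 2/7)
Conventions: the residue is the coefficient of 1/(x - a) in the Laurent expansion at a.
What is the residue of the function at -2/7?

The residue is -4019/58653.

At the order-1 pole -2/7 set g(x) = (x - (-2/7))*f(x) = -23*x**2/21 + x/9 + 1/19.
Simple pole: residue = g(a) at a = -2/7, which is -4019/58653.


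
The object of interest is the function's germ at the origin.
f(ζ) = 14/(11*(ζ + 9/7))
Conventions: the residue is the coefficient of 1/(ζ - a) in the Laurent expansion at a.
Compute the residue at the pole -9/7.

At the order-1 pole -9/7 set g(ζ) = (ζ - (-9/7))*f(ζ) = 14/11.
Simple pole: residue = g(a) at a = -9/7, which is 14/11.

The residue is 14/11.


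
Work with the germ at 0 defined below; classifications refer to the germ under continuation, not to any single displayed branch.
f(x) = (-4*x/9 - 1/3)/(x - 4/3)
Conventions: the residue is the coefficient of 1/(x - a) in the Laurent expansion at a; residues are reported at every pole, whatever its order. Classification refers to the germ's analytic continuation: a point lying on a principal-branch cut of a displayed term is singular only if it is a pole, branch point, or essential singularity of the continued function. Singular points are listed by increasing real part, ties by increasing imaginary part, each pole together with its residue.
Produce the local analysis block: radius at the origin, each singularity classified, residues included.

Radius of convergence at 0: 4/3.
At 4/3: a pole of order 1; residue -25/27.

Denominator factor (x - 4/3): pole of order 1 at 4/3, modulus 4/3.
The radius of convergence is the smallest modulus among the singular points: 4/3.
At the order-1 pole 4/3 set g(x) = (x - (4/3))*f(x) = -4*x/9 - 1/3.
Simple pole: residue = g(a) at a = 4/3, which is -25/27.


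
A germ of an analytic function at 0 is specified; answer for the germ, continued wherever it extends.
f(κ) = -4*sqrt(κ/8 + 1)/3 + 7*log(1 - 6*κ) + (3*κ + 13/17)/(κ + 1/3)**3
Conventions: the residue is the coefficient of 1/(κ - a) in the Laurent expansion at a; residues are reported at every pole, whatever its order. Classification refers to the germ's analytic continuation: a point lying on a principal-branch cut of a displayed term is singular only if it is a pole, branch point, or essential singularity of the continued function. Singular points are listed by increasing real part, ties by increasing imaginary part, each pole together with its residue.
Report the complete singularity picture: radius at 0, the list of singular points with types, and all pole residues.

Denominator factor (κ + 1/3)^3: pole of order 3 at -1/3, modulus 1/3.
Branch term (7)*log(1 - κ/(1/6)): its argument vanishes at κ = 1/6, a logarithmic branch point, modulus 1/6.
Branch term (-4/3)*sqrt(1 - κ/(-8)): its argument vanishes at κ = -8, a square-root branch point, modulus 8.
The radius of convergence is the smallest modulus among the singular points: 1/6.
The branch terms are analytic at -1/3 and contribute nothing to the residue; only the rational part matters.
At the order-3 pole -1/3 set g(κ) = (κ - (-1/3))^3*(rational part) = 3*κ + 13/17.
Order-3 pole: residue = g''(a)/2; g''(-1/3) = 0, so the residue is 0.
List the singular points by increasing real part (a conjugate pair: the negative imaginary part first).

Radius of convergence at 0: 1/6.
At -8: an algebraic (square-root) branch point.
At -1/3: a pole of order 3; residue 0.
At 1/6: a logarithmic branch point.


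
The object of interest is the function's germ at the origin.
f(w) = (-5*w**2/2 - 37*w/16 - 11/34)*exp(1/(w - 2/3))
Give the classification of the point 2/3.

The exponent 1/(w - (2/3)) has a pole at 2/3, so exp(1/(w - (2/3))) takes every nonzero value near it: an essential singularity (not a pole of any order).

The point is an essential singularity.


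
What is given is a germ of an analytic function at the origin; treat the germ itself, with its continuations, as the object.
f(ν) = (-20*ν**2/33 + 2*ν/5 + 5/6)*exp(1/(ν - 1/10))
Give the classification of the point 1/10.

The exponent 1/(ν - (1/10)) has a pole at 1/10, so exp(1/(ν - (1/10))) takes every nonzero value near it: an essential singularity (not a pole of any order).

The point is an essential singularity.


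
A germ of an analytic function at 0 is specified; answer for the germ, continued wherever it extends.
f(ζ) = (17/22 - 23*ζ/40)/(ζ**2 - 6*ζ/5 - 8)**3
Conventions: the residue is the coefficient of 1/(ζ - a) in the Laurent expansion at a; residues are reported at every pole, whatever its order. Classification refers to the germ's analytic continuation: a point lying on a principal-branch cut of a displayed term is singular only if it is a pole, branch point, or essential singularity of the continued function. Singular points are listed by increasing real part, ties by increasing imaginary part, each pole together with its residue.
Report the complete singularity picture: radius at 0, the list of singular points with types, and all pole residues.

Radius of convergence at 0: -3/5 + (1/5)*sqrt(209).
At 3/5 - (1/5)*sqrt(209): a pole of order 3; residue -(352875/12854095232)*sqrt(209).
At 3/5 + (1/5)*sqrt(209): a pole of order 3; residue (352875/12854095232)*sqrt(209).


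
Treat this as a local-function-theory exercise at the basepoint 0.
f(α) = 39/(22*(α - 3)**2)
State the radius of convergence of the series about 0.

The radius of convergence is 3.

Denominator factor (α - 3)^2: pole of order 2 at 3, modulus 3.
The radius of convergence is the smallest modulus among the singular points: 3.


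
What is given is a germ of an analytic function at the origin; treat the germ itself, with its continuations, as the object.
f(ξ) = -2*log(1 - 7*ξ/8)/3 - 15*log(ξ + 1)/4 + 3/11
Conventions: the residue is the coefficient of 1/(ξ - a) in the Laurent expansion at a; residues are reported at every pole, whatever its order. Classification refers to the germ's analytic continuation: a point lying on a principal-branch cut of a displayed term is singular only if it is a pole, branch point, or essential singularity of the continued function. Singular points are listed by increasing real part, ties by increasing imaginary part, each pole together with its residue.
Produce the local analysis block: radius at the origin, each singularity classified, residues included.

Radius of convergence at 0: 1.
At -1: a logarithmic branch point.
At 8/7: a logarithmic branch point.

Branch term (-15/4)*log(1 - ξ/(-1)): its argument vanishes at ξ = -1, a logarithmic branch point, modulus 1.
Branch term (-2/3)*log(1 - ξ/(8/7)): its argument vanishes at ξ = 8/7, a logarithmic branch point, modulus 8/7.
The radius of convergence is the smallest modulus among the singular points: 1.
List the singular points by increasing real part (a conjugate pair: the negative imaginary part first).


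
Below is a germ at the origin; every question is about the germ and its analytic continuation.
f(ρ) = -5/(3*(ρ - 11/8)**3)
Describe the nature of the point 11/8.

The denominator factor ρ - 11/8 vanishes at 11/8 and appears to the power 3; the numerator there equals -5/3, nonzero, and no other factor vanishes.
Hence a pole whose order is the multiplicity, 3.

The point is a pole of order 3.


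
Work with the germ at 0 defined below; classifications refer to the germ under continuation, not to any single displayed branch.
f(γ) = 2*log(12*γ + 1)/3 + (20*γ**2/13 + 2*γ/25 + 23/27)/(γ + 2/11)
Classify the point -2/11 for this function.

The point is a pole of order 1.

The denominator factor γ + 2/11 vanishes at -2/11 and appears to the power 1; the numerator there equals 943031/1061775, nonzero, and no other factor vanishes.
The branch terms are analytic at this point.
Hence a pole whose order is the multiplicity, 1.


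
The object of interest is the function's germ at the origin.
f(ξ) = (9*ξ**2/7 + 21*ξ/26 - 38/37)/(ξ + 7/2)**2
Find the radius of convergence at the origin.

Denominator factor (ξ + 7/2)^2: pole of order 2 at -7/2, modulus 7/2.
The radius of convergence is the smallest modulus among the singular points: 7/2.

The radius of convergence is 7/2.


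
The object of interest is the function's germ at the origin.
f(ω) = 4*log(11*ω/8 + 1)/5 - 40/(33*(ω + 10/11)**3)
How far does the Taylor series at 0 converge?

Denominator factor (ω + 10/11)^3: pole of order 3 at -10/11, modulus 10/11.
Branch term (4/5)*log(1 - ω/(-8/11)): its argument vanishes at ω = -8/11, a logarithmic branch point, modulus 8/11.
The radius of convergence is the smallest modulus among the singular points: 8/11.

The radius of convergence is 8/11.


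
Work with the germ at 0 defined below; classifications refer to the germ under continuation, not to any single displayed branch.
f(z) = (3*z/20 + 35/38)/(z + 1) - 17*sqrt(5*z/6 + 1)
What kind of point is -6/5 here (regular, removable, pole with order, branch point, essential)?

The term (-17)*sqrt(1 - z/(-6/5)) has argument 1 - -6/5/(-6/5) = 0 at -6/5: a square-root (algebraic, two-sheeted) branch point; the remaining terms are analytic or single-valued there.

The point is an algebraic (square-root) branch point.


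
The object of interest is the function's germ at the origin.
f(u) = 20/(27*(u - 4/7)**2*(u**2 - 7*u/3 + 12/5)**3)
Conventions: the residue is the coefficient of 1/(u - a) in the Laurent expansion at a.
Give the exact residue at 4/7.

At the order-2 pole 4/7 set g(u) = (u - (4/7))^2*f(u) = 20/(27*(u**2 - 7*u/3 + 12/5)**3).
Order-2 pole: residue = g'(a); g'(4/7) = 193017890625/274877906944, so the residue is 193017890625/274877906944.

The residue is 193017890625/274877906944.


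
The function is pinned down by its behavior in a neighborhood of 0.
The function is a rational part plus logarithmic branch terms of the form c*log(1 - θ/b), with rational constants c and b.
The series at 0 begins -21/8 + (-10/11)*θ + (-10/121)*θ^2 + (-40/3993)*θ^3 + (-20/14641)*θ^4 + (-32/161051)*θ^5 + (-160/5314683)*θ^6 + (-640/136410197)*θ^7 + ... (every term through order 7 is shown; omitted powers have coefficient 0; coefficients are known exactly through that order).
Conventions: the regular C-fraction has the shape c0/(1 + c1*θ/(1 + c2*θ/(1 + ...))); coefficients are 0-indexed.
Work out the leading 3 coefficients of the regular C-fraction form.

Taylor coefficients (read off): a_0 = -21/8, a_1 = -10/11, a_2 = -10/121.
c0 = a_0 = -21/8. Peel one level at a time: if S = 1 + c*θ/S' with S'(0) = 1, then c is the θ-coefficient of S and S' = c*θ/(S - 1).
S_1 = c0/f = 1 + (-80/231)*θ + (4720/53361)*θ^2 + ...; c1 = -80/231.
S_2 = c1*θ/(S_1 - 1) = 1 + (59/231)*θ + ...; c2 = 59/231.

The regular C-fraction coefficients are [-21/8, -80/231, 59/231].


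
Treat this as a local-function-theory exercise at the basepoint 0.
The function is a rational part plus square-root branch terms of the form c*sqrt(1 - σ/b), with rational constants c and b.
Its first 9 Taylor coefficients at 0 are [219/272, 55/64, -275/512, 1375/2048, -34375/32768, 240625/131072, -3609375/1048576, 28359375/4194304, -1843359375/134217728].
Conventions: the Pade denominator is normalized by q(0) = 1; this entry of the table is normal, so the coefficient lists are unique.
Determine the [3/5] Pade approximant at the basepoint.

The Pade approximant has numerator coefficients [219/272, 5470933375/1363472896, 33951568725/5453891584, 127294422375/43631132672]; denominator coefficients [1, 19631045/5012768, 42296525/10025536, 72116875/80204288, -69306875/641634304, 200440625/10266148864].

Taylor coefficients needed (read off): a_0 = 219/272, a_1 = 55/64, a_2 = -275/512, a_3 = 1375/2048, a_4 = -34375/32768, a_5 = 240625/131072, a_6 = -3609375/1048576, a_7 = 28359375/4194304, a_8 = -1843359375/134217728.
Write the denominator as Q(σ) = 1 + q1*σ + q2*σ^2 + q3*σ^3 + q4*σ^4 + q5*σ^5. Requiring Q*f - P = O(σ^9) with deg P <= 3 kills the coefficients of σ^4..σ^8 in Q*f:
  σ^4: a_4 + q1*a_3 + q2*a_2 + q3*a_1 + q4*a_0 = 0, i.e. -34375/32768 + (1375/2048)*q1 + (-275/512)*q2 + (55/64)*q3 + (219/272)*q4 = 0.
  σ^5: a_5 + q1*a_4 + q2*a_3 + q3*a_2 + q4*a_1 + q5*a_0 = 0, i.e. 240625/131072 + (-34375/32768)*q1 + (1375/2048)*q2 + (-275/512)*q3 + (55/64)*q4 + (219/272)*q5 = 0.
  σ^6: a_6 + q1*a_5 + q2*a_4 + q3*a_3 + q4*a_2 + q5*a_1 = 0, i.e. -3609375/1048576 + (240625/131072)*q1 + (-34375/32768)*q2 + (1375/2048)*q3 + (-275/512)*q4 + (55/64)*q5 = 0.
  σ^7: a_7 + q1*a_6 + q2*a_5 + q3*a_4 + q4*a_3 + q5*a_2 = 0, i.e. 28359375/4194304 + (-3609375/1048576)*q1 + (240625/131072)*q2 + (-34375/32768)*q3 + (1375/2048)*q4 + (-275/512)*q5 = 0.
  σ^8: a_8 + q1*a_7 + q2*a_6 + q3*a_5 + q4*a_4 + q5*a_3 = 0, i.e. -1843359375/134217728 + (28359375/4194304)*q1 + (-3609375/1048576)*q2 + (240625/131072)*q3 + (-34375/32768)*q4 + (1375/2048)*q5 = 0.
Solving this linear system: q1 = 19631045/5012768, q2 = 42296525/10025536, q3 = 72116875/80204288, q4 = -69306875/641634304, q5 = 200440625/10266148864.
The numerator is Q*f truncated at degree 3: P0 = a_0 = 219/272; P1 = a_1 + q1*a_0 = 5470933375/1363472896; P2 = a_2 + q1*a_1 + q2*a_0 = 33951568725/5453891584; P3 = a_3 + q1*a_2 + q2*a_1 + q3*a_0 = 127294422375/43631132672.


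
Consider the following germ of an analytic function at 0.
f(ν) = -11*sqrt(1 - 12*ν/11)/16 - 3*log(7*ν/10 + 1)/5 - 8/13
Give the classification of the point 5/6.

The point is a regular point.

There is no denominator, hence no pole anywhere.
Branch term log(1 - ν/(-10/7)): argument at 5/6 is 19/12, nonzero, so 5/6 is not its branch point (a point on a principal cut is still regular for the continued germ).
Branch term sqrt(1 - ν/(11/12)): argument at 5/6 is 1/11, nonzero, so 5/6 is not its branch point (a point on a principal cut is still regular for the continued germ).
So the germ continues analytically to 5/6.


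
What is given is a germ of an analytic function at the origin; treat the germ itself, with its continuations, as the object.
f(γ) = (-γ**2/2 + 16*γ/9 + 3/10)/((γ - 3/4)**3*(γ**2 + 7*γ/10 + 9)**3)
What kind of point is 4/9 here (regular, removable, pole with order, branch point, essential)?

Denominator factors: γ**2 + 7*γ/10 + 9 = 3851/405 at γ = 4/9; γ - 3/4 = -11/36 at γ = 4/9 — none vanishes.
So the germ continues analytically to 4/9.

The point is a regular point.


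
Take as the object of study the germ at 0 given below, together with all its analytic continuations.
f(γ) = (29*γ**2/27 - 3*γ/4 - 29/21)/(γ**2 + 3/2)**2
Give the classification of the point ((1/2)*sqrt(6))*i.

The denominator factor γ**2 + 3/2 vanishes at ((1/2)*sqrt(6))*i and appears to the power 2; the numerator there equals (-377/126) - ((3/8)*sqrt(6))*i, nonzero, and no other factor vanishes.
Hence a pole whose order is the multiplicity, 2.

The point is a pole of order 2.


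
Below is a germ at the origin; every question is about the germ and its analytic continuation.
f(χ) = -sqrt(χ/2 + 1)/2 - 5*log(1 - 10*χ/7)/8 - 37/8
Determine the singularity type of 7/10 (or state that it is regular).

The term (-5/8)*log(1 - χ/(7/10)) has argument 1 - 7/10/(7/10) = 0 at 7/10: a logarithmic (infinitely-sheeted) branch point; the remaining terms are analytic or single-valued there.

The point is a logarithmic branch point.


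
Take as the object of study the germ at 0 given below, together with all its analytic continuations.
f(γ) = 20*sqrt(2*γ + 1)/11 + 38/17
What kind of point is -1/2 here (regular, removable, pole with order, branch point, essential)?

The term (20/11)*sqrt(1 - γ/(-1/2)) has argument 1 - -1/2/(-1/2) = 0 at -1/2: a square-root (algebraic, two-sheeted) branch point; the remaining terms are analytic or single-valued there.

The point is an algebraic (square-root) branch point.


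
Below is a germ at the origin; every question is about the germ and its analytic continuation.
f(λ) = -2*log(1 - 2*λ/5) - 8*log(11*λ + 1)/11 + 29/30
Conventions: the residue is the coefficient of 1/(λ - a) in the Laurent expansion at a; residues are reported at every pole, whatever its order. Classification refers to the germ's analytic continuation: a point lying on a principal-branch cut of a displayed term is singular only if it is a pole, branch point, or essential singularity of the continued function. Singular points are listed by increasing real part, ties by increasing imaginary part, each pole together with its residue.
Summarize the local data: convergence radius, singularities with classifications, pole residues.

Branch term (-8/11)*log(1 - λ/(-1/11)): its argument vanishes at λ = -1/11, a logarithmic branch point, modulus 1/11.
Branch term (-2)*log(1 - λ/(5/2)): its argument vanishes at λ = 5/2, a logarithmic branch point, modulus 5/2.
The radius of convergence is the smallest modulus among the singular points: 1/11.
List the singular points by increasing real part (a conjugate pair: the negative imaginary part first).

Radius of convergence at 0: 1/11.
At -1/11: a logarithmic branch point.
At 5/2: a logarithmic branch point.


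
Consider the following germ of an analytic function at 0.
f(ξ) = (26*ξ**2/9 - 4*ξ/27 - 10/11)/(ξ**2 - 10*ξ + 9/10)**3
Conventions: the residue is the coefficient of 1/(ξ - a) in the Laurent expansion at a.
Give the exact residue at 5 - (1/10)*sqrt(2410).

The factor ξ**2 - 10*ξ + 9/10 splits as (ξ - a)(ξ - a') with a = 5 - (1/10)*sqrt(2410), a' = 5 + (1/10)*sqrt(2410). At the order-3 pole a set g(ξ) = (ξ - a)^3*f(ξ) = [26*ξ**2/9 - 4*ξ/27 - 10/11] / (ξ - a')^3.
Order-3 pole: residue = g''(a)/2; g''(5 - (1/10)*sqrt(2410)) = -(351685/2771509158)*sqrt(2410), so the residue is -(351685/5543018316)*sqrt(2410).

The residue is -(351685/5543018316)*sqrt(2410).


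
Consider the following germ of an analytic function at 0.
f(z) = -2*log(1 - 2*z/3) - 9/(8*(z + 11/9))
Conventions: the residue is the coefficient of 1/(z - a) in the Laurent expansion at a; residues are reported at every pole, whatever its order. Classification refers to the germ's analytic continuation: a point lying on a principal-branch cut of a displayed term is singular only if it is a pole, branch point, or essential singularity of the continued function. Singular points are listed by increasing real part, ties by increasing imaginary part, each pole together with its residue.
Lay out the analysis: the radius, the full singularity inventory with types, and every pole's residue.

Radius of convergence at 0: 11/9.
At -11/9: a pole of order 1; residue -9/8.
At 3/2: a logarithmic branch point.

Denominator factor (z + 11/9): pole of order 1 at -11/9, modulus 11/9.
Branch term (-2)*log(1 - z/(3/2)): its argument vanishes at z = 3/2, a logarithmic branch point, modulus 3/2.
The radius of convergence is the smallest modulus among the singular points: 11/9.
The branch term is analytic at -11/9 and contributes nothing to the residue; only the rational part matters.
At the order-1 pole -11/9 set g(z) = (z - (-11/9))*(rational part) = -9/8.
Simple pole: residue = g(a) at a = -11/9, which is -9/8.
List the singular points by increasing real part (a conjugate pair: the negative imaginary part first).


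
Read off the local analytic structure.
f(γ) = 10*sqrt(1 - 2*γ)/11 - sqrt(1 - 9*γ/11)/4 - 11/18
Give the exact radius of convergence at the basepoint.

The radius of convergence is 1/2.

Branch term (10/11)*sqrt(1 - γ/(1/2)): its argument vanishes at γ = 1/2, a square-root branch point, modulus 1/2.
Branch term (-1/4)*sqrt(1 - γ/(11/9)): its argument vanishes at γ = 11/9, a square-root branch point, modulus 11/9.
The radius of convergence is the smallest modulus among the singular points: 1/2.


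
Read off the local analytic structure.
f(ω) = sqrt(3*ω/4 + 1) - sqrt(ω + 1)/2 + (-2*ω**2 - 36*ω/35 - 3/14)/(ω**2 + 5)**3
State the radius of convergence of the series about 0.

Denominator factor (ω**2 + 5)^3: discriminant -20, complex-conjugate roots (sqrt(5))*i and -(sqrt(5))*i; poles of order 3, moduli sqrt(5) and sqrt(5).
Branch term (1)*sqrt(1 - ω/(-4/3)): its argument vanishes at ω = -4/3, a square-root branch point, modulus 4/3.
Branch term (-1/2)*sqrt(1 - ω/(-1)): its argument vanishes at ω = -1, a square-root branch point, modulus 1.
The radius of convergence is the smallest modulus among the singular points: 1.

The radius of convergence is 1.


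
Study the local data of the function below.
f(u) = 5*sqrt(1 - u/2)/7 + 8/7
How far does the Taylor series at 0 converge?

The radius of convergence is 2.

Branch term (5/7)*sqrt(1 - u/(2)): its argument vanishes at u = 2, a square-root branch point, modulus 2.
The radius of convergence is the smallest modulus among the singular points: 2.


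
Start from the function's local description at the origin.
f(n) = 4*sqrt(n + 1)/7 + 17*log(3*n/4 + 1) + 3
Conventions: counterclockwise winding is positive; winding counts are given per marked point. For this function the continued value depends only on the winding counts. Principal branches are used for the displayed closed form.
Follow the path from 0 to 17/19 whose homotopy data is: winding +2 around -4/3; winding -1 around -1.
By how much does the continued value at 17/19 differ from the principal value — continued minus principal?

Continued minus principal equals (-(48/133)*sqrt(19)) + ((68)*pi)*i.

The rational part is single-valued and drops out of the difference; each branch term changes only by its own monodromy.
(17)*log(1 - n/(-4/3)): each positive loop around -4/3 adds 2*pi*i to the log, so winding +2 contributes (17)*(2)*2*pi*i = (68)*pi*i.
(4/7)*sqrt(1 - n/(-1)): winding -1 is odd, the square root flips sign, contributing -2*(4/7)*sqrt(1 - (17/19)/(-1)) = -2*(4/7)*sqrt(36/19) = -(48/133)*sqrt(19).
Summing the contributions at n = 17/19 gives (-(48/133)*sqrt(19)) + ((68)*pi)*i.


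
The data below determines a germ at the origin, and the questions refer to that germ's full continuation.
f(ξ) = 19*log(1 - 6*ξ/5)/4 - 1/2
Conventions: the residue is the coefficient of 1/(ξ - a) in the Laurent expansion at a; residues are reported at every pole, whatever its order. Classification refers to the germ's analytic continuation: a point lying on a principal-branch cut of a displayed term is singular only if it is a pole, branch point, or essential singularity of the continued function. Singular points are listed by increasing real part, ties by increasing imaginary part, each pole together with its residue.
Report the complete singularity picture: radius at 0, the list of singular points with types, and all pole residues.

Radius of convergence at 0: 5/6.
At 5/6: a logarithmic branch point.

Branch term (19/4)*log(1 - ξ/(5/6)): its argument vanishes at ξ = 5/6, a logarithmic branch point, modulus 5/6.
The radius of convergence is the smallest modulus among the singular points: 5/6.


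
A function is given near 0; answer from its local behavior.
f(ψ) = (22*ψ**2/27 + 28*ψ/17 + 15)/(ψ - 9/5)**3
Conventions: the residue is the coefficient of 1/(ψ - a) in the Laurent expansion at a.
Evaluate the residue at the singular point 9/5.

At the order-3 pole 9/5 set g(ψ) = (ψ - (9/5))^3*f(ψ) = 22*ψ**2/27 + 28*ψ/17 + 15.
Order-3 pole: residue = g''(a)/2; g''(9/5) = 44/27, so the residue is 22/27.

The residue is 22/27.


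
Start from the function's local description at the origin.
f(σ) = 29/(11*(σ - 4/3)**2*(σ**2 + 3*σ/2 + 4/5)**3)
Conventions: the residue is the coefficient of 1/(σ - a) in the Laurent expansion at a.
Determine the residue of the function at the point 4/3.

The residue is -2972953125/39617910112.

At the order-2 pole 4/3 set g(σ) = (σ - (4/3))^2*f(σ) = 29/(11*(σ**2 + 3*σ/2 + 4/5)**3).
Order-2 pole: residue = g'(a); g'(4/3) = -2972953125/39617910112, so the residue is -2972953125/39617910112.


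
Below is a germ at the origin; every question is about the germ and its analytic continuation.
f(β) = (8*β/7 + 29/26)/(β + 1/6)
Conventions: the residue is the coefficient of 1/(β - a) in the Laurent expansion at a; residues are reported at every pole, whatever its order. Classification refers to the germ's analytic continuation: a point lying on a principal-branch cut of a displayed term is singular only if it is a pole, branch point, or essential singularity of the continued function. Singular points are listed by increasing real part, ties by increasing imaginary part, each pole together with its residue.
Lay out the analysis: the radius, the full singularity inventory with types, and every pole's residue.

Radius of convergence at 0: 1/6.
At -1/6: a pole of order 1; residue 505/546.

Denominator factor (β + 1/6): pole of order 1 at -1/6, modulus 1/6.
The radius of convergence is the smallest modulus among the singular points: 1/6.
At the order-1 pole -1/6 set g(β) = (β - (-1/6))*f(β) = 8*β/7 + 29/26.
Simple pole: residue = g(a) at a = -1/6, which is 505/546.


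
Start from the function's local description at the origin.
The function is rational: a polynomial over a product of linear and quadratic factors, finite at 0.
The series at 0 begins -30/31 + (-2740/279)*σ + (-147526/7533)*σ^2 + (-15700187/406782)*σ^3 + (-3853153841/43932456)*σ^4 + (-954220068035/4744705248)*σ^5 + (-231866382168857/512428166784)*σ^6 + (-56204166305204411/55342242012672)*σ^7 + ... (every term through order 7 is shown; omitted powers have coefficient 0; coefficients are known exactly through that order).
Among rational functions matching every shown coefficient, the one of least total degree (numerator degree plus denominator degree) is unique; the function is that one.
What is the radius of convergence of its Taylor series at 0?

The radius of convergence is 4/9.

No rational of total degree below 5 reproduces all 8 coefficients; solving the [2/3] Pade equations on them gives f(σ) = (-2*σ**2 + 5*σ + 20/31)/((σ - 4/9)*(σ**2 - 2*σ/9 + 3/2)), whose expansion matches every shown term.
Denominator factor (σ**2 - 2*σ/9 + 3/2): discriminant -482/81, complex-conjugate roots (1/9) + ((1/18)*sqrt(482))*i and (1/9) - ((1/18)*sqrt(482))*i; poles of order 1, moduli (1/2)*sqrt(6) and (1/2)*sqrt(6).
Denominator factor (σ - 4/9): pole of order 1 at 4/9, modulus 4/9.
The radius of convergence is the smallest modulus among the singular points: 4/9.


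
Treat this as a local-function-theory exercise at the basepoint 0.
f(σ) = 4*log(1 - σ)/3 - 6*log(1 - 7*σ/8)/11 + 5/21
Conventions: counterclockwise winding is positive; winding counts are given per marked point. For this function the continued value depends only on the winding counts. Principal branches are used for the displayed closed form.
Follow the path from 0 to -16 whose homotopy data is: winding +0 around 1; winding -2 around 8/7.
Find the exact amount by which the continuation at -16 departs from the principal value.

The rational part is single-valued and drops out of the difference; each branch term changes only by its own monodromy.
(-6/11)*log(1 - σ/(8/7)): each positive loop around 8/7 adds 2*pi*i to the log, so winding -2 contributes (-6/11)*(-2)*2*pi*i = (24/11)*pi*i.
(4/3)*log(1 - σ/(1)): winding 0 around 1, so this term returns to its principal value, contribution 0.
Summing the contributions at σ = -16 gives (24/11)*pi*i.

Continued minus principal equals (24/11)*pi*i.


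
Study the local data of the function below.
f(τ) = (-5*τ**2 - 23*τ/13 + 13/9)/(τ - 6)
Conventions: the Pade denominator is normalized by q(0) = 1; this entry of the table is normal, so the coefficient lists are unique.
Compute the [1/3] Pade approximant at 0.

Taylor coefficients needed (expand at 0): a_0 = -13/54, a_1 = 1073/4212, a_2 = 22133/25272, a_3 = 22133/151632, a_4 = 22133/909792.
Write the denominator as Q(τ) = 1 + q1*τ + q2*τ^2 + q3*τ^3. Requiring Q*f - P = O(τ^5) with deg P <= 1 kills the coefficients of τ^2..τ^4 in Q*f:
  τ^2: a_2 + q1*a_1 + q2*a_0 = 0, i.e. 22133/25272 + (1073/4212)*q1 + (-13/54)*q2 = 0.
  τ^3: a_3 + q1*a_2 + q2*a_1 + q3*a_0 = 0, i.e. 22133/151632 + (22133/25272)*q1 + (1073/4212)*q2 + (-13/54)*q3 = 0.
  τ^4: a_4 + q1*a_3 + q2*a_2 + q3*a_1 = 0, i.e. 22133/909792 + (22133/151632)*q1 + (22133/25272)*q2 + (1073/4212)*q3 = 0.
Solving this linear system: q1 = -174253109/91616484, q2 = 99266505/61077656, q3 = -280535775/61077656.
The numerator is Q*f truncated at degree 1: P0 = a_0 = -13/54; P1 = a_1 + q1*a_0 = 1697513209/2382028584.

The Pade approximant has numerator coefficients [-13/54, 1697513209/2382028584]; denominator coefficients [1, -174253109/91616484, 99266505/61077656, -280535775/61077656].


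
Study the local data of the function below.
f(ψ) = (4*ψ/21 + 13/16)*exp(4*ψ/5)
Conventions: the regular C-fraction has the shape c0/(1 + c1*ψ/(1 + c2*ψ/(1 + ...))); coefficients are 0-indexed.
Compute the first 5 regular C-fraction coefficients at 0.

Taylor coefficients (expand at 0): a_0 = 13/16, a_1 = 353/420, a_2 = 433/1050, a_3 = 114/875, a_4 = 1186/39375.
c0 = a_0 = 13/16. Peel one level at a time: if S = 1 + c*ψ/S' with S'(0) = 1, then c is the ψ-coefficient of S and S' = c*ψ/(S - 1).
S_1 = c0/f = 1 + (-1412/1365)*ψ + (1048072/1863225)*ψ^2 + ...; c1 = -1412/1365.
S_2 = c1*ψ/(S_1 - 1) = 1 + (262018/481845)*ψ + (267052/3115225)*ψ^2 + ...; c2 = 262018/481845.
S_3 = c2*ψ/(S_2 - 1) = 1 + (-36452598/231230885)*ψ + (12116096356/429083952025)*ψ^2 + ...; c3 = -36452598/231230885.
S_4 = c3*ψ/(S_3 - 1) = 1 + (23499901174/131198308005)*ψ + ...; c4 = 23499901174/131198308005.

The regular C-fraction coefficients are [13/16, -1412/1365, 262018/481845, -36452598/231230885, 23499901174/131198308005].


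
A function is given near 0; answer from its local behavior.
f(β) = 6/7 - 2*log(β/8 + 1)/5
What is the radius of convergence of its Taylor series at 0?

The radius of convergence is 8.

Branch term (-2/5)*log(1 - β/(-8)): its argument vanishes at β = -8, a logarithmic branch point, modulus 8.
The radius of convergence is the smallest modulus among the singular points: 8.


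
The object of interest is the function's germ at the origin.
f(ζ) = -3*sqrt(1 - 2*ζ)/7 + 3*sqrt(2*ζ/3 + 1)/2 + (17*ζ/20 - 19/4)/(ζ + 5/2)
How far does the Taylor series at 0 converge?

The radius of convergence is 1/2.

Denominator factor (ζ + 5/2): pole of order 1 at -5/2, modulus 5/2.
Branch term (-3/7)*sqrt(1 - ζ/(1/2)): its argument vanishes at ζ = 1/2, a square-root branch point, modulus 1/2.
Branch term (3/2)*sqrt(1 - ζ/(-3/2)): its argument vanishes at ζ = -3/2, a square-root branch point, modulus 3/2.
The radius of convergence is the smallest modulus among the singular points: 1/2.


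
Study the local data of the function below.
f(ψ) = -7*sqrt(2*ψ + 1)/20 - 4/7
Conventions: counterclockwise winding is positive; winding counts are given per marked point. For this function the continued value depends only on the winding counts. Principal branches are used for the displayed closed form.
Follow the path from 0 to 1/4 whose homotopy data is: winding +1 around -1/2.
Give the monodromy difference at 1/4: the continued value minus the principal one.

Continued minus principal equals (7/20)*sqrt(6).

The rational part is single-valued and drops out of the difference; each branch term changes only by its own monodromy.
(-7/20)*sqrt(1 - ψ/(-1/2)): winding +1 is odd, the square root flips sign, contributing -2*(-7/20)*sqrt(1 - (1/4)/(-1/2)) = -2*(-7/20)*sqrt(3/2) = (7/20)*sqrt(6).
Summing the contributions at ψ = 1/4 gives (7/20)*sqrt(6).


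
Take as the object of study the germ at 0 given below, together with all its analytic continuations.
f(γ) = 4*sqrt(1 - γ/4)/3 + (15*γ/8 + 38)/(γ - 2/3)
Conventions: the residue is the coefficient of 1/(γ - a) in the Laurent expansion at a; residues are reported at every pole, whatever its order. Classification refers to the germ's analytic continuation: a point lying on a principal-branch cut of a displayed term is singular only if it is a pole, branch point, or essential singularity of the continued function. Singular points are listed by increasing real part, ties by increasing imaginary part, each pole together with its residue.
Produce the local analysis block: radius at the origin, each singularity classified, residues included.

Radius of convergence at 0: 2/3.
At 2/3: a pole of order 1; residue 157/4.
At 4: an algebraic (square-root) branch point.

Denominator factor (γ - 2/3): pole of order 1 at 2/3, modulus 2/3.
Branch term (4/3)*sqrt(1 - γ/(4)): its argument vanishes at γ = 4, a square-root branch point, modulus 4.
The radius of convergence is the smallest modulus among the singular points: 2/3.
The branch term is analytic at 2/3 and contributes nothing to the residue; only the rational part matters.
At the order-1 pole 2/3 set g(γ) = (γ - (2/3))*(rational part) = 15*γ/8 + 38.
Simple pole: residue = g(a) at a = 2/3, which is 157/4.
List the singular points by increasing real part (a conjugate pair: the negative imaginary part first).
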